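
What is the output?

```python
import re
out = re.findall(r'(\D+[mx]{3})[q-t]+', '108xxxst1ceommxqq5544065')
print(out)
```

The pattern matches one or more of a non-digit, then exactly 3 of one of [mx] (captured); then one or more of a character in [q-t].
Matches: at [9:17] match 'ceommxqq', group 1 = 'ceommx'.
One capturing group, so `findall` returns just the captured substring from the one match — 1 in all.

['ceommx']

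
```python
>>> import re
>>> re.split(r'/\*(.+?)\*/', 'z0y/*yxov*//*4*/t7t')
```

Lazy quantifiers expand one character at a time until the remainder of the pattern can match.
With a capturing group present, the delimiter's captured portion is kept in the result list.

['z0y', 'yxov', '', '4', 't7t']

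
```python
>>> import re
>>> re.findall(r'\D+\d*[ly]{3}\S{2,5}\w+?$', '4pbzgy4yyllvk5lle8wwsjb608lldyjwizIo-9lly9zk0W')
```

['lldyjwizIo-9lly9zk0W']

Pattern: one or more of a non-digit, then zero or more of a digit; then exactly 3 of one of [ly], then 2 to 5 of a non-whitespace character, then one or more of a word character (lazy); then anchored at the end.
Scanning left to right: at [26:46] → 'lldyjwizIo-9lly9zk0W'.
`findall` yields the raw match text (1 of them) because the pattern has no groups.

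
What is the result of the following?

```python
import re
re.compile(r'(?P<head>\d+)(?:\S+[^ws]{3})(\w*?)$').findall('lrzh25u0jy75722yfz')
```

[('25', '')]

The pattern matches one or more of a digit (captured as 'head'); then one or more of a non-whitespace character, then exactly 3 of any character except [ws] (non-capturing group); then zero or more of a word character (lazy) (captured); then anchored at the end.
2 groups means the one result is a tuple of 2 captured strings — 1 here.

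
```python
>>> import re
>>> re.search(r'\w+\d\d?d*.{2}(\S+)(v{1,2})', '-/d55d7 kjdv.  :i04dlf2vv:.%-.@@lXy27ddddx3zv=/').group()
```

Pattern: one or more of a word character; then a digit, then optionally a digit, then zero or more of a literal 'd'; then exactly 2 of any character; then one or more of a non-whitespace character (captured); then 1 to 2 of a literal 'v' (captured).
`search` walks the string left to right and returns the first match it finds.
The match spans [2:12] → 'd55d7 kjdv'.
Captured: group 1 = 'jd', group 2 = 'v'.

'd55d7 kjdv'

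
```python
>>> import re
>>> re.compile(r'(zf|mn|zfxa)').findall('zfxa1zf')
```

Alternation tries branches left to right and keeps the first one that lets the overall match succeed at that position.
Matches: at [0:2] match 'zf', group 1 = 'zf'; at [5:7] match 'zf', group 1 = 'zf'.
With a single group, `findall` returns only what that group captured — 2 items.

['zf', 'zf']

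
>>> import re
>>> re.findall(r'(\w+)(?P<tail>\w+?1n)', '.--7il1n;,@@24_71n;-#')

[('7i', 'l1n'), ('24_', '71n')]

2 groups means each result is a tuple of 2 captured strings — 2 here.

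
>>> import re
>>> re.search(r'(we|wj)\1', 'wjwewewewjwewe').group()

'wewe'

After group 1 captures some text, `\1` only succeeds where that same text appears again.
`re.search` tries every starting position until one works.
The match spans [2:6] → 'wewe'.
Captured: group 1 = 'we'.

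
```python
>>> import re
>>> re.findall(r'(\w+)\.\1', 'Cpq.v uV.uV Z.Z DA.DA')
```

After group 1 captures some text, `\1` only succeeds where that same text appears again.
Scanning left to right: at [6:11] match 'uV.uV', group 1 = 'uV'; at [12:15] match 'Z.Z', group 1 = 'Z'; at [16:21] match 'DA.DA', group 1 = 'DA'.
Because there's exactly one group, `findall` drops the full match and keeps group 1 from each hit.

['uV', 'Z', 'DA']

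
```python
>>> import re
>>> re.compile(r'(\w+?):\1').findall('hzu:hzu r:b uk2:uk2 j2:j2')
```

A backreference is literal: `\1` must see the identical characters the first group matched.
Matches: at [0:7] match 'hzu:hzu', group 1 = 'hzu'; at [12:19] match 'uk2:uk2', group 1 = 'uk2'; at [20:25] match 'j2:j2', group 1 = 'j2'.
Because there's exactly one group, `findall` drops the full match and keeps group 1 from each hit.

['hzu', 'uk2', 'j2']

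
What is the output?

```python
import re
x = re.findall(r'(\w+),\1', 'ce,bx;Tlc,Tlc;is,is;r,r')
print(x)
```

['Tlc', 'is', 'r']

The backreference `\1` re-matches whatever the first group consumed, character for character.
Walking the string: at [6:13] match 'Tlc,Tlc', group 1 = 'Tlc'; at [14:19] match 'is,is', group 1 = 'is'; at [20:23] match 'r,r', group 1 = 'r'.
Because there's exactly one group, `findall` drops the full match and keeps group 1 from each hit.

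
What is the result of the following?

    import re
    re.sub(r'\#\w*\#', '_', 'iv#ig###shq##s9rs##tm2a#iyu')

Matches: at [2:6] → '#ig#'; at [6:8] → '##'; at [11:13] → '##'; at [17:19] → '##'.
Each match is replaced by '_'.

'iv__shq_s9rs_tm2a#iyu'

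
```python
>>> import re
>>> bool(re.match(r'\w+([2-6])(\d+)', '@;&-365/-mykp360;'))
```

False

Pattern: one or more of a word character; then a character in [2-6] (captured); then one or more of a digit (captured).
`re.match` won't scan ahead — the pattern has to work from the very first character.
Here the pattern fails at index 0, so the call returns None, and `bool(None)` is False.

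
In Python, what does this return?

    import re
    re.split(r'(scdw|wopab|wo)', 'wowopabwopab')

['', 'wo', '', 'wopab', '', 'wopab', '']

Alternation isn't longest-match — the leftmost alternative that fits at this position is chosen.
The group in the pattern means `split` returns the separators' captures alongside the pieces.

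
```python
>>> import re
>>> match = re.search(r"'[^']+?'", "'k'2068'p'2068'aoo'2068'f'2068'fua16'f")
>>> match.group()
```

"'k'"

Unlike `match`, `search` isn't anchored — it looks for the pattern anywhere in the string.
The match spans [0:3] → "'k'".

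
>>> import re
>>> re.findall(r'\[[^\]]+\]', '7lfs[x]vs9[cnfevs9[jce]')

['[x]', '[cnfevs9[jce]']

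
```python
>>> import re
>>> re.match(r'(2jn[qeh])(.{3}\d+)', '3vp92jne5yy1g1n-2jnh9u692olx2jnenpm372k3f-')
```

With `match`, the pattern is implicitly anchored at the beginning.
Here the pattern fails at index 0, so the call returns None.

None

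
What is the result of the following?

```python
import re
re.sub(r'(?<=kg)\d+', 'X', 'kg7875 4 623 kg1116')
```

The positive lookaround only admits positions where the adjacent text matches; those characters stay outside the span.
Matches: at [2:6] → '7875'; at [15:19] → '1116'.
Every occurrence is swapped for 'X'.

'kgX 4 623 kgX'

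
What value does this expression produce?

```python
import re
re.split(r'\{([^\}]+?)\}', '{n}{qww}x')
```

Matches to split on: at [0:3] → '{n}'; at [3:8] → '{qww}'.
With a capturing group present, the delimiter's captured portion is kept in the result list.

['', 'n', '', 'qww', 'x']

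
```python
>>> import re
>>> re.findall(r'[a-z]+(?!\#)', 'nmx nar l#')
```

A negative assertion filters positions out without eating any characters.
No capturing groups, so `findall` returns the 2 full match strings.

['nmx', 'nar']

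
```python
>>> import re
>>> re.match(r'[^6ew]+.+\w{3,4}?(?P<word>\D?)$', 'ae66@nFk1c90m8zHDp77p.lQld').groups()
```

('',)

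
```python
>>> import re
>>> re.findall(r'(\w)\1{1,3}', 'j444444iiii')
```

`\1` has to match the exact text group 1 already captured.
Walking the string: at [1:5] match '4444', group 1 = '4'; at [5:7] match '44', group 1 = '4'; at [7:11] match 'iiii', group 1 = 'i'.
`findall` collects group 1 from each match (3 total).

['4', '4', 'i']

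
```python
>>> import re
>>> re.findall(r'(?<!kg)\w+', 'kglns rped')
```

['kglns', 'rped']

The negative lookahead/lookbehind blocks any match where the forbidden context is present.
Scanning left to right: at [0:5] → 'kglns'; at [6:10] → 'rped'.
No capturing groups, so `findall` returns the 2 full match strings.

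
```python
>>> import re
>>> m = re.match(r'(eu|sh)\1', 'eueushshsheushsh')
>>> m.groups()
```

After group 1 captures some text, `\1` only succeeds where that same text appears again.
`match` is anchored at position 0; if the pattern doesn't fit there, it returns None.
The match spans [0:4] → 'eueu'.
Captured: group 1 = 'eu'.

('eu',)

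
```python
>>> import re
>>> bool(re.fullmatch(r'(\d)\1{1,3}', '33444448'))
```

False

For `fullmatch`, every character of the input must be accounted for by the pattern.
Here there's no way to consume every character, so the call returns None, and `bool(None)` is False.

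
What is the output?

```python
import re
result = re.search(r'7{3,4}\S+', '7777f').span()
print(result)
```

(0, 5)

This matches 3 to 4 of a literal '7'; then one or more of a non-whitespace character.
`re.search` scans for the first position where the pattern succeeds.
The match spans [0:5] → '7777f'.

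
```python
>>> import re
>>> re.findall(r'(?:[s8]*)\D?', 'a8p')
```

['a', '8p', '']

This matches zero or more of one of [s8] (non-capturing group); then optionally a non-digit.
Matches: at [0:1] → 'a'; at [1:3] → '8p'; at [3:3] → ''.
With no groups in the pattern, `findall` gives back each whole match — 3 here.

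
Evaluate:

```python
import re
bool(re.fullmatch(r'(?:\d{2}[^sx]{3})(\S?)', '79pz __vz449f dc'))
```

False

`re.fullmatch` is like wrapping the pattern in `^…$` (in single-line mode).
Here the pattern can't cover the whole string, so the call returns None, and `bool(None)` is False.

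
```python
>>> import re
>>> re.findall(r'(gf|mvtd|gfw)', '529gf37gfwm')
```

['gf', 'gf']

Alternation isn't longest-match — the leftmost alternative that fits at this position is chosen.
`findall` collects group 1 from each match (2 total).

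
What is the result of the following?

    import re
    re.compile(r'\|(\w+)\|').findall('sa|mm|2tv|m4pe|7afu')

`findall` collects group 1 from each match (2 total).

['mm', 'm4pe']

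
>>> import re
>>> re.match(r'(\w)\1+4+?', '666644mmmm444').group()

'66664'

The backreference `\1` re-matches whatever the first group consumed, character for character.
`re.match` won't scan ahead — the pattern has to work from the very first character.
The match spans [0:5] → '66664'.
Captured: group 1 = '6'.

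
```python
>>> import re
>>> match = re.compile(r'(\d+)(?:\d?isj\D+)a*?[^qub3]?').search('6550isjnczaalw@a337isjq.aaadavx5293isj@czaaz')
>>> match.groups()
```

Pattern: one or more of a digit (captured); then optionally a digit, then the literal 'isj', then one or more of a non-digit (non-capturing group); then zero or more of the literal 'a' (lazy), then optionally any character except [qub3].
`search` walks the string left to right and returns the first match it finds.
The match spans [0:16] → '6550isjnczaalw@a'.
Captured: group 1 = '6550'.

('6550',)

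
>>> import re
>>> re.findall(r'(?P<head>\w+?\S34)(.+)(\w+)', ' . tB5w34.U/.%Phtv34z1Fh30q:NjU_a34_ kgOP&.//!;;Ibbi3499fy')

[('tB5w34', '.U/.%Phtv34z1Fh30q:NjU_a34_ kgOP&.//!;;Ibbi3499f', 'y')]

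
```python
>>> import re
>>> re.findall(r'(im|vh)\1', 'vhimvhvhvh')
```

After group 1 captures some text, `\1` only succeeds where that same text appears again.
Because there's exactly one group, `findall` drops the full match and keeps group 1 from the one hit.

['vh']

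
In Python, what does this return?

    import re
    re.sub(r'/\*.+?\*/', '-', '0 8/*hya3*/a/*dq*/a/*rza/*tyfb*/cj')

'0 8-a-a-cj'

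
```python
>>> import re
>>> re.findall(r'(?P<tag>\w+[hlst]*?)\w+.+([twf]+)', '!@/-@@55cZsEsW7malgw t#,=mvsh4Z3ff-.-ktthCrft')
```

Pattern: one or more of a word character, then zero or more of one of [hlst] (lazy) (captured as 'tag'); then one or more of a word character, then one or more of any character; then one or more of one of [twf] (captured).
With 2 capturing groups, `findall` returns a 2-tuple per match.

[('55cZsEsW7malg', 't')]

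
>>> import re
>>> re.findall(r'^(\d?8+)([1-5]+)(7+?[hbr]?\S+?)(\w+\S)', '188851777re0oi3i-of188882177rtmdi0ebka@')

[('1888', '51', '77', '7re0oi3i-')]

A non-greedy quantifier consumes as few characters as it can — just enough that the remainder of the pattern still matches from where it stops; whatever follows it matches normally.
`findall` packs the 4 group values into a tuple for every match.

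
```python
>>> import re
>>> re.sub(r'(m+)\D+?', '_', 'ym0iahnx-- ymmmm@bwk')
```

'ym0iahnx-- y_bwk'

The pattern matches one or more of a literal 'm' (captured); then one or more of a non-digit (lazy).
Lazy quantifiers expand one character at a time until the remainder of the pattern can match.
Matches: at [12:17] → 'mmmm@'.
Each match is replaced by '_'.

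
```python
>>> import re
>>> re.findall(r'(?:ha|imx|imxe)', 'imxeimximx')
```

['imx', 'imx', 'imx']

Alternation isn't longest-match — the leftmost alternative that fits at this position is chosen.
With no groups in the pattern, `findall` gives back each whole match — 3 here.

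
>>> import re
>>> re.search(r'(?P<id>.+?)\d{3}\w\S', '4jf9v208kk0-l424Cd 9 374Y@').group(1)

'4jf9v'

The match spans [0:10] → '4jf9v208kk'.
Captured: group 1 = '4jf9v'.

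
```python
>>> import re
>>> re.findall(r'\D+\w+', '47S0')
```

['S0']

Since nothing is captured, `findall` lists the 1 matched substring directly.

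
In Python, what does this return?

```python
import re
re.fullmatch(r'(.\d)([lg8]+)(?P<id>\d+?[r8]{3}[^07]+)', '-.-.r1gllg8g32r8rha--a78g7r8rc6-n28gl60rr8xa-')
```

The pattern matches any character, then a digit (captured); then one or more of one of [lg8] (captured); then one or more of a digit (lazy), then exactly 3 of one of [r8], then one or more of any character except [07] (captured as 'id').
For `fullmatch`, every character of the input must be accounted for by the pattern.
Here the pattern can't cover the whole string, so the call returns None.

None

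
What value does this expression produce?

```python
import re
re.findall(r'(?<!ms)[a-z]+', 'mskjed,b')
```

A negative assertion filters positions out without eating any characters.
Since nothing is captured, `findall` lists the 2 matched substrings directly.

['mskjed', 'b']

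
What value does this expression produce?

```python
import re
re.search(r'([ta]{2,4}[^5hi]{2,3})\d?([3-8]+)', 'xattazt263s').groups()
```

('attazt2', '3')

The pattern matches 2 to 4 of one of [ta], then 2 to 3 of any character except [5hi] (captured); then optionally a digit; then one or more of a character in [3-8] (captured).
`re.search` tries every starting position until one works.
The match spans [1:10] → 'attazt263'.
Captured: group 1 = 'attazt2', group 2 = '3'.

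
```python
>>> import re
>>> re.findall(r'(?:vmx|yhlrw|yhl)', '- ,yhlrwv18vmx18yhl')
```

['yhlrw', 'vmx', 'yhl']

Alternation tries branches left to right and keeps the first one that lets the overall match succeed at that position.
Matches: at [3:8] → 'yhlrw'; at [11:14] → 'vmx'; at [16:19] → 'yhl'.
`findall` yields the raw match text (3 of them) because the pattern has no groups.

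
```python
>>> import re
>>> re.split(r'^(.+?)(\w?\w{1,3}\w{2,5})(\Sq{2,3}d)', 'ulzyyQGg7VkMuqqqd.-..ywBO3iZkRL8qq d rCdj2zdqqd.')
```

['', 'ulz', 'yyQGg7VkM', 'uqqqd', '.-..ywBO3iZkRL8qq d rCdj2zdqqd.']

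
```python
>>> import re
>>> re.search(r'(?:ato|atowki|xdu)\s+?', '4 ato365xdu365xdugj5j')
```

`search` walks the string left to right and returns the first match it finds.
Here the pattern never matches, so the call returns None.

None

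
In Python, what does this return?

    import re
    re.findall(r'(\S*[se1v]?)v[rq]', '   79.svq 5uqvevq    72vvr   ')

This matches zero or more of a non-whitespace character, then optionally one of [se1v] (captured); then the literal 'v', then one of [rq].
Matches: at [3:9] match '79.svq', group 1 = '79.s'; at [10:17] match '5uqvevq', group 1 = '5uqve'; at [21:26] match '72vvr', group 1 = '72v'.
`findall` collects group 1 from each match (3 total).

['79.s', '5uqve', '72v']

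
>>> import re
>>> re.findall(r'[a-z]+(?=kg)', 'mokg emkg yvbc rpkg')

['mo', 'em', 'rp']

The lookaround is zero-width — it requires the adjacent text to match without consuming it, so the asserted text isn't part of the match.
Walking the string: at [0:2] → 'mo'; at [5:7] → 'em'; at [15:17] → 'rp'.
No capturing groups, so `findall` returns the 3 full match strings.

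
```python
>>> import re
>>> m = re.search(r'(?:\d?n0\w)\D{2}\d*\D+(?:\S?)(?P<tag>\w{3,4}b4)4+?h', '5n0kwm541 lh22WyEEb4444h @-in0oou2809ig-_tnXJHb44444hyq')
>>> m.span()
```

The match spans [28:53] → 'n0oou2809ig-_tnXJHb44444h'.

(28, 53)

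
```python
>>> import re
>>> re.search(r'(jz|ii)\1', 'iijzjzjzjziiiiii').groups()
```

A backreference is literal: `\1` must see the identical characters the first group matched.
`re.search` tries every starting position until one works.
The match spans [2:6] → 'jzjz'.
Captured: group 1 = 'jz'.

('jz',)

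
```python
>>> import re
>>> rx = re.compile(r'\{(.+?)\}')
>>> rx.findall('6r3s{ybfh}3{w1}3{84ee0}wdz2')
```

['ybfh', 'w1', '84ee0']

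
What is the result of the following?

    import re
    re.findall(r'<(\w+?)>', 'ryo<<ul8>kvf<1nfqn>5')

Because there's exactly one group, `findall` drops the full match and keeps group 1 from each hit.

['ul8', '1nfqn']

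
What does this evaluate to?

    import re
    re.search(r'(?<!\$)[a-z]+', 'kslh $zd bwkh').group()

`(?!…)`/`(?<!…)` only lets a position through if the neighbouring text does NOT match; no characters are consumed.
`re.search` scans for the first position where the pattern succeeds.
The match spans [0:4] → 'kslh'.

'kslh'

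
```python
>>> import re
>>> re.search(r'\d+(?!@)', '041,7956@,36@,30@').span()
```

`(?!…)`/`(?<!…)` only lets a position through if the neighbouring text does NOT match; no characters are consumed.
The match spans [0:3] → '041'.

(0, 3)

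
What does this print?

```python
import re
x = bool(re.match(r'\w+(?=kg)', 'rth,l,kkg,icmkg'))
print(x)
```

False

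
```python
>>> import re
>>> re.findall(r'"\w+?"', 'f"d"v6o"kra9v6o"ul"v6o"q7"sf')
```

['"d"', '"kra9v6o"', '"v6o"']

Walking the string: at [1:4] → '"d"'; at [7:16] → '"kra9v6o"'; at [18:23] → '"v6o"'.
With no groups in the pattern, `findall` gives back each whole match — 3 here.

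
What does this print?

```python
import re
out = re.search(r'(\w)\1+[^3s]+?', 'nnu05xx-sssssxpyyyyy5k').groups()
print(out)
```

The backreference `\1` re-matches whatever the first group consumed, character for character.
`re.search` scans for the first position where the pattern succeeds.
The match spans [0:3] → 'nnu'.
Captured: group 1 = 'n'.

('n',)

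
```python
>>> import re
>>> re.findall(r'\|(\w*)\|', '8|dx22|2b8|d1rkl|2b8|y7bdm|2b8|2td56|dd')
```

['dx22', 'd1rkl', 'y7bdm', '2td56']

`findall` collects group 1 from each match (4 total).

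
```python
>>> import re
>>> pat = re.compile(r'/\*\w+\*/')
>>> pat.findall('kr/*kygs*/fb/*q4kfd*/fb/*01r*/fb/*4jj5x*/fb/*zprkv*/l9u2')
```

Walking the string: at [2:10] → '/*kygs*/'; at [12:21] → '/*q4kfd*/'; at [23:30] → '/*01r*/'; at [32:41] → '/*4jj5x*/'; at [43:52] → '/*zprkv*/'.
No capturing groups, so `findall` returns the 5 full match strings.

['/*kygs*/', '/*q4kfd*/', '/*01r*/', '/*4jj5x*/', '/*zprkv*/']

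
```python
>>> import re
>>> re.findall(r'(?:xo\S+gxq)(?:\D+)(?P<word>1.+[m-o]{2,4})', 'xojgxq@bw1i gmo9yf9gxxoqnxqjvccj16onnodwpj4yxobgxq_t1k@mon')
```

The pattern matches the literal 'xo', then one or more of a non-whitespace character, then the literal 'gxq' (non-capturing group); then one or more of a non-digit (non-capturing group); then the literal '1', then one or more of any character, then 2 to 4 of a character in [m-o] (captured as 'word').
Because there's exactly one group, `findall` drops the full match and keeps group 1 from the one hit.

['1i gmo9yf9gxxoqnxqjvccj16onnodwpj4yxobgxq_t1k@mon']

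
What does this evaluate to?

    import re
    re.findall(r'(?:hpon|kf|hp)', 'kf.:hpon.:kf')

Branches in `(...|...)` are attempted left-to-right; the first branch that allows the whole pattern to succeed is taken.
Matches: at [0:2] → 'kf'; at [4:8] → 'hpon'; at [10:12] → 'kf'.
With no groups in the pattern, `findall` gives back each whole match — 3 here.

['kf', 'hpon', 'kf']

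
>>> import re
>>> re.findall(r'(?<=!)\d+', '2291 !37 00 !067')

Lookahead/lookbehind check context without consuming it, so the matched span excludes the asserted characters.
Matches: at [6:8] → '37'; at [13:16] → '067'.
`findall` yields the raw match text (2 of them) because the pattern has no groups.

['37', '067']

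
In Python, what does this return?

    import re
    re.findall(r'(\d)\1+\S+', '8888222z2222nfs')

`\1` is not a pattern — it's the concrete string captured by group 1, re-applied verbatim.
Scanning left to right: at [0:15] match '8888222z2222nfs', group 1 = '8'.
`findall` collects group 1 from the one match (1 total).

['8']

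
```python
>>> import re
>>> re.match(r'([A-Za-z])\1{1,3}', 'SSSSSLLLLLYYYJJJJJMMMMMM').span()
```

(0, 4)

A backreference is literal: `\1` must see the identical characters the first group matched.
With `match`, the pattern is implicitly anchored at the beginning.
The match spans [0:4] → 'SSSS'.
Captured: group 1 = 'S'.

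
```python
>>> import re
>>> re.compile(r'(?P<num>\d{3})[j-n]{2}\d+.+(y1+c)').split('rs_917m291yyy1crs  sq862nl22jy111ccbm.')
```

`re.split` interleaves the captured-group text with the surrounding fragments.

['rs_917m291yyy1crs  sq', '862', 'y111c', 'cbm.']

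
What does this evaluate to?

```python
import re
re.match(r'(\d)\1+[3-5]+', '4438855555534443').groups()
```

`\1` has to match the exact text group 1 already captured.
`re.match` won't scan ahead — the pattern has to work from the very first character.
The match spans [0:3] → '443'.
Captured: group 1 = '4'.

('4',)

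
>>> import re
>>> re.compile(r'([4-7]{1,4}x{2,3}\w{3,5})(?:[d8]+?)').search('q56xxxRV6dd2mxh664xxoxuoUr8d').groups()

('56xxxRV6d',)

This matches 1 to 4 of a character in [4-7], then 2 to 3 of a literal 'x', then 3 to 5 of a word character (captured); then one or more of one of [d8] (lazy) (non-capturing group).
`re.search` tries every starting position until one works.
The match spans [1:11] → '56xxxRV6dd'.
Captured: group 1 = '56xxxRV6d'.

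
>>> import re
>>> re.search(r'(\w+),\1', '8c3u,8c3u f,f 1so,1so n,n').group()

'8c3u,8c3u'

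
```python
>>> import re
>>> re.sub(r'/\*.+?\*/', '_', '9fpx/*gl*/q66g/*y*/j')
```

'9fpx_q66g_j'

The `?` after the quantifier makes it lazy — it takes as little as possible before letting the rest of the pattern try.
`sub` substitutes '_' at each match site.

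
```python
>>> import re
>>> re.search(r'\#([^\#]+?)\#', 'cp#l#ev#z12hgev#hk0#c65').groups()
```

('l',)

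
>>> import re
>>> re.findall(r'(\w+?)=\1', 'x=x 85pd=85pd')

A backreference is literal: `\1` must see the identical characters the first group matched.
Walking the string: at [0:3] match 'x=x', group 1 = 'x'; at [4:13] match '85pd=85pd', group 1 = '85pd'.
Because there's exactly one group, `findall` drops the full match and keeps group 1 from each hit.

['x', '85pd']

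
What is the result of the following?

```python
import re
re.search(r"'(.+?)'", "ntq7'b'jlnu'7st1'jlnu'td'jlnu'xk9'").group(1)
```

'b'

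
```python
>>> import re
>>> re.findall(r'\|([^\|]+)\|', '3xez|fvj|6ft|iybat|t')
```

['fvj', 'iybat']

Walking the string: at [4:9] match '|fvj|', group 1 = 'fvj'; at [12:19] match '|iybat|', group 1 = 'iybat'.
`findall` collects group 1 from each match (2 total).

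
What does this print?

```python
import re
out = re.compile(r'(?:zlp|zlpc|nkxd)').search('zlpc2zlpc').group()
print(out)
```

Alternation isn't longest-match — the leftmost alternative that fits at this position is chosen.
The match spans [0:3] → 'zlp'.

zlp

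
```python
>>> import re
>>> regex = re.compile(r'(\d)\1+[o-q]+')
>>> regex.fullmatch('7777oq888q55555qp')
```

A backreference is literal: `\1` must see the identical characters the first group matched.
`re.fullmatch` requires the pattern to consume the entire string.
Here the pattern can't cover the whole string, so the call returns None.

None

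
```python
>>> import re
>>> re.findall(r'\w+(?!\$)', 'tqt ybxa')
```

`(?!…)`/`(?<!…)` only lets a position through if the neighbouring text does NOT match; no characters are consumed.
With no groups in the pattern, `findall` gives back each whole match — 2 here.

['tqt', 'ybxa']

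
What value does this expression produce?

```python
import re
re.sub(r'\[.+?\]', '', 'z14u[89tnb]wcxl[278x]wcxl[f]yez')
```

Lazy quantifiers expand one character at a time until the remainder of the pattern can match.
Each match is replaced by ''.

'z14uwcxlwcxlyez'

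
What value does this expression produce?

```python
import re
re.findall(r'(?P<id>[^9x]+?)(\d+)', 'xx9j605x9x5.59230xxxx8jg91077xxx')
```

[('j', '605'), ('5.', '59230'), ('8jg', '91077')]

The `?` after the quantifier makes it lazy — it takes as little as possible before letting the rest of the pattern try.
Multiple groups make `findall` return tuples — one 2-tuple for each match.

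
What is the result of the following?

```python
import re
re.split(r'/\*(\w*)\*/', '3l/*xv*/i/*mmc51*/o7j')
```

['3l', 'xv', 'i', 'mmc51', 'o7j']

The group in the pattern means `split` returns the separators' captures alongside the pieces.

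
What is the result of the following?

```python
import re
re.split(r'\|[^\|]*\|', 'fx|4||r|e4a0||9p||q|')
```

['fx', '', 'e4a0', '9p', 'q|']

Splitting on the pattern gives 5 pieces.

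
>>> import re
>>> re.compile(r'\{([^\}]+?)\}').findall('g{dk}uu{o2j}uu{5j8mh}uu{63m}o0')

['dk', 'o2j', '5j8mh', '63m']

Scanning left to right: at [1:5] match '{dk}', group 1 = 'dk'; at [7:12] match '{o2j}', group 1 = 'o2j'; at [14:21] match '{5j8mh}', group 1 = '5j8mh'; at [23:28] match '{63m}', group 1 = '63m'.
One capturing group, so `findall` returns just the captured substring from each match — 4 in all.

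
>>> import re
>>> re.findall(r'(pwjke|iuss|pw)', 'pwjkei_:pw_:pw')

['pwjke', 'pw', 'pw']

Alternation tries branches left to right and keeps the first one that lets the overall match succeed at that position.
Scanning left to right: at [0:5] match 'pwjke', group 1 = 'pwjke'; at [8:10] match 'pw', group 1 = 'pw'; at [12:14] match 'pw', group 1 = 'pw'.
`findall` collects group 1 from each match (3 total).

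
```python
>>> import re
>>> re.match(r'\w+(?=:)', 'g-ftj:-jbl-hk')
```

None

Lookahead/lookbehind check context without consuming it, so the matched span excludes the asserted characters.
`match` is anchored at position 0; if the pattern doesn't fit there, it returns None.
Here the pattern fails at index 0, so the call returns None.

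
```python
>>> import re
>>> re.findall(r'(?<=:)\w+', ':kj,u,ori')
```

The `(?=…)`/`(?<=…)` assertion just peeks at neighbouring text; it doesn't advance the match position.
Matches: at [1:3] → 'kj'.
With no groups in the pattern, `findall` gives back each whole match — 1 here.

['kj']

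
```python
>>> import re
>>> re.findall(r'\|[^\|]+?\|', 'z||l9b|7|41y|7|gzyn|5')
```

['|l9b|', '|41y|', '|gzyn|']

Since nothing is captured, `findall` lists the 3 matched substrings directly.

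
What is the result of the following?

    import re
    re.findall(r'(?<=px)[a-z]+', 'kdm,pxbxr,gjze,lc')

['bxr']

The `(?=…)`/`(?<=…)` assertion just peeks at neighbouring text; it doesn't advance the match position.
Scanning left to right: at [6:9] → 'bxr'.
`findall` yields the raw match text (1 of them) because the pattern has no groups.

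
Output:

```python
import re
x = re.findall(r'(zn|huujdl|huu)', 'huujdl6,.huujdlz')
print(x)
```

['huujdl', 'huujdl']

`|` is ordered: at each position the engine commits to the first alternative that works.
With a single group, `findall` returns only what that group captured — 2 items.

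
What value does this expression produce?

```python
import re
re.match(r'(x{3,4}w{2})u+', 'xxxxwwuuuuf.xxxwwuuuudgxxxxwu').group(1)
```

'xxxxww'

Pattern: 3 to 4 of a literal 'x', then exactly 2 of a literal 'w' (captured); then one or more of a literal 'u'.
`re.match` only tries the pattern at the start of the string.
The match spans [0:10] → 'xxxxwwuuuu'.
Captured: group 1 = 'xxxxww'.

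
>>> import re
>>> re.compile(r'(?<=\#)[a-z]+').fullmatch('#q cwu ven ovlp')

The positive lookaround only admits positions where the adjacent text matches; those characters stay outside the span.
`fullmatch` succeeds only if the pattern covers the string from start to end.
Here there's no way to consume every character, so the call returns None.

None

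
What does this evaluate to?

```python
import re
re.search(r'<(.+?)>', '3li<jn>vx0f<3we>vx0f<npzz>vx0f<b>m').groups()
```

The match spans [3:7] → '<jn>'.
Captured: group 1 = 'jn'.

('jn',)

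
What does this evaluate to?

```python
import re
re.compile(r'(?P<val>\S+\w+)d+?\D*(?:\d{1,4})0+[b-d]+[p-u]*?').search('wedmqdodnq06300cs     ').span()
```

The pattern matches one or more of a non-whitespace character, then one or more of a word character (captured as 'val'); then one or more of a literal 'd' (lazy), then zero or more of a non-digit; then 1 to 4 of a digit (non-capturing group); then one or more of a literal '0', then one or more of a character in [b-d], then zero or more of a character in [p-u] (lazy).
The `?` after the quantifier makes it lazy — it takes as little as possible before letting the rest of the pattern try.
`re.search` tries every starting position until one works.
The match spans [0:16] → 'wedmqdodnq06300c'.
Captured: group 1 = 'wedmqdo'.

(0, 16)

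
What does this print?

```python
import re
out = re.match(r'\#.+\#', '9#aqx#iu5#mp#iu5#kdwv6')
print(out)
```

`match` is anchored at position 0; if the pattern doesn't fit there, it returns None.
Here position 0 doesn't satisfy it, so the call returns None.

None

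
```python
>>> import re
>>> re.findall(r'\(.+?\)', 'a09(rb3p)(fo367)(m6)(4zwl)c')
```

['(rb3p)', '(fo367)', '(m6)', '(4zwl)']

Lazy quantifiers expand one character at a time until the remainder of the pattern can match.
No capturing groups, so `findall` returns the 4 full match strings.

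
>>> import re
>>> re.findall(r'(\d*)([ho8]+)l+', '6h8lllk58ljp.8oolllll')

With 2 capturing groups, `findall` returns a 2-tuple per match.

[('6', 'h8'), ('5', '8'), ('8', 'oo')]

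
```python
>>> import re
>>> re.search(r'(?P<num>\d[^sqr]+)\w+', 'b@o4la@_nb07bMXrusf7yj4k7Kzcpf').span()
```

The match spans [3:30] → '4la@_nb07bMXrusf7yj4k7Kzcpf'.

(3, 30)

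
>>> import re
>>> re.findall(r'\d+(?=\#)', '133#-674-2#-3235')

['133', '2']

Lookahead/lookbehind check context without consuming it, so the matched span excludes the asserted characters.
`findall` yields the raw match text (2 of them) because the pattern has no groups.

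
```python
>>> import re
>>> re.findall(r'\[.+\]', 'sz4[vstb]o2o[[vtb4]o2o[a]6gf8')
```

`findall` yields the raw match text (1 of them) because the pattern has no groups.

['[vstb]o2o[[vtb4]o2o[a]']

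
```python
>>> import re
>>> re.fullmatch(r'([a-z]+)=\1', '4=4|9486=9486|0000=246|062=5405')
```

None

A backreference is literal: `\1` must see the identical characters the first group matched.
For `fullmatch`, every character of the input must be accounted for by the pattern.
Here the string isn't matched end-to-end, so the call returns None.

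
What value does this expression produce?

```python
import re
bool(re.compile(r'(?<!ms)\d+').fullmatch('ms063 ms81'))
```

`re.fullmatch` requires the pattern to consume the entire string.
Here there's no way to consume every character, so the call returns None, and `bool(None)` is False.

False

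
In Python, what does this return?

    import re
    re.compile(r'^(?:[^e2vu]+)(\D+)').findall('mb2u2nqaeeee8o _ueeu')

['b']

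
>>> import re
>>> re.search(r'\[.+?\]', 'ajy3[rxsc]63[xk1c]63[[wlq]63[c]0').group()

Because the quantifier is non-greedy, it stops expanding at the earliest point where the rest of the pattern can succeed.
`re.search` scans for the first position where the pattern succeeds.
The match spans [4:10] → '[rxsc]'.

'[rxsc]'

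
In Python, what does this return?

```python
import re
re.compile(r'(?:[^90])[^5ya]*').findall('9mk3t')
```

['mk3t']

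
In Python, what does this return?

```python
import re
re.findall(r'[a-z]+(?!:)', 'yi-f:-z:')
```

['yi']

`(?!…)`/`(?<!…)` only lets a position through if the neighbouring text does NOT match; no characters are consumed.
With no groups in the pattern, `findall` gives back each whole match — 1 here.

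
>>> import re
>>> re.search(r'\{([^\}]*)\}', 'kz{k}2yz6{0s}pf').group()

'{k}'

The match spans [2:5] → '{k}'.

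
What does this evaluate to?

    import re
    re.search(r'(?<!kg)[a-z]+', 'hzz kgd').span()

(0, 3)

The negative lookaround is zero-width — it rules out positions where the adjacent text would match, without consuming anything.
The match spans [0:3] → 'hzz'.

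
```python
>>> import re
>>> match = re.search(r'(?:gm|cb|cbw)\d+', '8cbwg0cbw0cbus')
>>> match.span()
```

(6, 10)

The match spans [6:10] → 'cbw0'.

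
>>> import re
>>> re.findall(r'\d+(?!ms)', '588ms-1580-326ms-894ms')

Because the assertion is negative and zero-width, positions next to the forbidden text are skipped.
Matches: at [0:2] → '58'; at [6:10] → '1580'; at [11:13] → '32'; at [17:19] → '89'.
With no groups in the pattern, `findall` gives back each whole match — 4 here.

['58', '1580', '32', '89']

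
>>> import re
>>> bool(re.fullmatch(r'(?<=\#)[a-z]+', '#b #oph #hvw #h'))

False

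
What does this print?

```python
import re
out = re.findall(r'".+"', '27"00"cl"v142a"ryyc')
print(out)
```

['"00"cl"v142a"']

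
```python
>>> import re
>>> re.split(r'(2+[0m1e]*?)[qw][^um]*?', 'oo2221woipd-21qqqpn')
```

['oo', '2221', 'oipd-', '21', 'qqpn']

With the lazy modifier that quantifier settles for the fewest repetitions that let the rest of the pattern succeed (the atoms after it are unaffected and can still be greedy).
The group in the pattern means `split` returns the separators' captures alongside the pieces.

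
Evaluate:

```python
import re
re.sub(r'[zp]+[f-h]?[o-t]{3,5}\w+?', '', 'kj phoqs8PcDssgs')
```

'kj PcDssgs'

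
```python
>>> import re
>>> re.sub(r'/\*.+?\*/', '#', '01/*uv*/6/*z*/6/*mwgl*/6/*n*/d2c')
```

'01#6#6#6#d2c'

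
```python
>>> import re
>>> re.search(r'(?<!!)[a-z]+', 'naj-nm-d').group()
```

'naj'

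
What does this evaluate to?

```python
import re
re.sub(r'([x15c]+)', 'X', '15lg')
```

`sub` substitutes 'X' at each match site.

'Xlg'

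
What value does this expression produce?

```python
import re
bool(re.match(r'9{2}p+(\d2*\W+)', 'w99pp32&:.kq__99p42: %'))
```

False

`re.match` won't scan ahead — the pattern has to work from the very first character.
Here the string doesn't start with a match, so the call returns None, and `bool(None)` is False.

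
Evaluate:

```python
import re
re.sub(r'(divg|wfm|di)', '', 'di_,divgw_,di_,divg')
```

Alternation isn't longest-match — the leftmost alternative that fits at this position is chosen.
`sub` substitutes '' at each match site.

'_,w_,_,'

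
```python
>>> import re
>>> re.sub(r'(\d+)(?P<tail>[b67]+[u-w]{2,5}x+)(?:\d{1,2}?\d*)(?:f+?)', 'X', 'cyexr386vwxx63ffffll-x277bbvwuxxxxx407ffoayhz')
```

'cyexrXfffll-xXfoayhz'

Pattern: one or more of a digit (captured); then one or more of one of [b67], then 2 to 5 of a character in [u-w], then one or more of the literal 'x' (captured as 'tail'); then 1 to 2 of a digit (lazy), then zero or more of a digit (non-capturing group); then one or more of a literal 'f' (lazy) (non-capturing group).
A `+?`/`*?`/`{m,n}?` starts at its minimum and grows only as far as needed for what follows to match.
Matches: at [5:15] → '386vwxx63f'; at [22:39] → '277bbvwuxxxxx407f'.
Each match is replaced by 'X'.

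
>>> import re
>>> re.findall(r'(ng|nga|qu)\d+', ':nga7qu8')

With a single group, `findall` returns only what that group captured — 2 items.

['nga', 'qu']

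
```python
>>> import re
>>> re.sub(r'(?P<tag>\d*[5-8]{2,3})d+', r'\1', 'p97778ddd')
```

Pattern: zero or more of a digit, then 2 to 3 of a character in [5-8] (captured as 'tag'); then one or more of a literal 'd'.
Each match is replaced using the text its own group 1 captured.

'p97778'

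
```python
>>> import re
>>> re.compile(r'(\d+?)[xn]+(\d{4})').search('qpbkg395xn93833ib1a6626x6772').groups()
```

This matches one or more of a digit (lazy) (captured); then one or more of one of [xn]; then exactly 4 of a digit (captured).
`re.search` tries every starting position until one works.
The match spans [5:14] → '395xn9383'.
Captured: group 1 = '395', group 2 = '9383'.

('395', '9383')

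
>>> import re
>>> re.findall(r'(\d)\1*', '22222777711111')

The backreference `\1` re-matches whatever the first group consumed, character for character.
Matches: at [0:5] match '22222', group 1 = '2'; at [5:9] match '7777', group 1 = '7'; at [9:14] match '11111', group 1 = '1'.
`findall` collects group 1 from each match (3 total).

['2', '7', '1']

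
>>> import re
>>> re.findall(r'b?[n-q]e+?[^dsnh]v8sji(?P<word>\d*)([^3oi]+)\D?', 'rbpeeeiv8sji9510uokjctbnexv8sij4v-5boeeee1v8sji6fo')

The pattern matches optionally the literal 'b', then a character in [n-q], then one or more of the literal 'e' (lazy); then any character except [dsnh], then the literal 'v8s', then the literal 'ji'; then zero or more of a digit (captured as 'word'); then one or more of any character except [3oi] (captured); then optionally a non-digit.
2 groups means each result is a tuple of 2 captured strings — 2 here.

[('9510', 'u'), ('6', 'f')]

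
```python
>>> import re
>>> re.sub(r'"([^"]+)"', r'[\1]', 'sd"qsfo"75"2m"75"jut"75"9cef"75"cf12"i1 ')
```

Matches: at [2:8] → '"qsfo"'; at [10:14] → '"2m"'; at [16:21] → '"jut"'; at [23:29] → '"9cef"'; at [31:37] → '"cf12"'.
`\1` in the replacement pulls in group 1's text for each match.

'sd[qsfo]75[2m]75[jut]75[9cef]75[cf12]i1 '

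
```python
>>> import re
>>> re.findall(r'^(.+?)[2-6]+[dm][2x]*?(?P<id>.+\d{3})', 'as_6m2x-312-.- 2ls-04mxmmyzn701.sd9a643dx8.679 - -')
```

This matches anchored at the start of the string; then one or more of any character (lazy) (captured); then one or more of a character in [2-6], then one of [dm], then zero or more of one of [2x] (lazy); then one or more of any character, then exactly 3 of a digit (captured as 'id').
Because the quantifier is non-greedy, it stops expanding at the earliest point where the rest of the pattern can succeed.
Walking the string: at [0:46] match 'as_6m2x-312-.- 2ls-04mxmmyzn701.sd9a643dx8.679', groups = ('as_', '2x-312-.- 2ls-04mxmmyzn701.sd9a643dx8.679').
Multiple groups make `findall` return tuples — one 2-tuple for the one match.

[('as_', '2x-312-.- 2ls-04mxmmyzn701.sd9a643dx8.679')]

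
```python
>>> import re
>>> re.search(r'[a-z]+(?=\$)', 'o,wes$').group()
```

'wes'

The `(?=…)`/`(?<=…)` assertion just peeks at neighbouring text; it doesn't advance the match position.
`re.search` scans for the first position where the pattern succeeds.
The match spans [2:5] → 'wes'.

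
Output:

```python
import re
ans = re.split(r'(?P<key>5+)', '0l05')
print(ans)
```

The pattern matches one or more of a literal '5' (captured as 'key').
Matches to split on: at [3:4] → '5'.
`re.split` interleaves the captured-group text with the surrounding fragments.

['0l0', '5', '']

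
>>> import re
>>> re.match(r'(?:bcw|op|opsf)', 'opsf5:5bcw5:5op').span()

(0, 2)

`|` is ordered: at each position the engine commits to the first alternative that works.
`match` is anchored at position 0; if the pattern doesn't fit there, it returns None.
The match spans [0:2] → 'op'.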